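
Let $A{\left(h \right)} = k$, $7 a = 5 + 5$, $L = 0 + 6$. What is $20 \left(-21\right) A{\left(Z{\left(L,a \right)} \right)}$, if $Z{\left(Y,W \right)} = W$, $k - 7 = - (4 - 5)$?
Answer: $-3360$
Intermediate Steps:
$L = 6$
$a = \frac{10}{7}$ ($a = \frac{5 + 5}{7} = \frac{1}{7} \cdot 10 = \frac{10}{7} \approx 1.4286$)
$k = 8$ ($k = 7 - \left(4 - 5\right) = 7 - -1 = 7 + 1 = 8$)
$A{\left(h \right)} = 8$
$20 \left(-21\right) A{\left(Z{\left(L,a \right)} \right)} = 20 \left(-21\right) 8 = \left(-420\right) 8 = -3360$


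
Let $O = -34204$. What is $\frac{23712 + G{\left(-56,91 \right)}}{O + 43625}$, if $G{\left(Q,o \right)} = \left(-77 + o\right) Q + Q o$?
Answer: $\frac{17832}{9421} \approx 1.8928$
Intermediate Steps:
$G{\left(Q,o \right)} = Q o + Q \left(-77 + o\right)$ ($G{\left(Q,o \right)} = Q \left(-77 + o\right) + Q o = Q o + Q \left(-77 + o\right)$)
$\frac{23712 + G{\left(-56,91 \right)}}{O + 43625} = \frac{23712 - 56 \left(-77 + 2 \cdot 91\right)}{-34204 + 43625} = \frac{23712 - 56 \left(-77 + 182\right)}{9421} = \left(23712 - 5880\right) \frac{1}{9421} = 17832 \cdot \frac{1}{9421} = \frac{17832}{9421}$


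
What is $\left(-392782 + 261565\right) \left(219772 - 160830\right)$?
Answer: $-7734192414$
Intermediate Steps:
$\left(-392782 + 261565\right) \left(219772 - 160830\right) = \left(-131217\right) 58942 = -7734192414$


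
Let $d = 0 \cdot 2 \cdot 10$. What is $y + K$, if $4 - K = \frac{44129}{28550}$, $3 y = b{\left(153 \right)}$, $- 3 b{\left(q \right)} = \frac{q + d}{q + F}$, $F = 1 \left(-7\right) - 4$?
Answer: $\frac{2366183}{1013525} \approx 2.3346$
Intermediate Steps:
$d = 0$ ($d = 0 \cdot 10 = 0$)
$F = -11$ ($F = -7 - 4 = -11$)
$b{\left(q \right)} = - \frac{q}{3 \left(-11 + q\right)}$ ($b{\left(q \right)} = - \frac{\left(q + 0\right) \frac{1}{q - 11}}{3} = - \frac{q \frac{1}{-11 + q}}{3} = - \frac{q}{3 \left(-11 + q\right)}$)
$y = - \frac{17}{142}$ ($y = \frac{\left(-1\right) 153 \frac{1}{-33 + 3 \cdot 153}}{3} = \frac{\left(-1\right) 153 \frac{1}{-33 + 459}}{3} = \frac{\left(-1\right) 153 \cdot \frac{1}{426}}{3} = \frac{1}{3} \left(- \frac{51}{142}\right) = - \frac{17}{142} \approx -0.11972$)
$K = \frac{70071}{28550}$ ($K = 4 - \frac{44129}{28550} = \frac{70071}{28550} \approx 2.4543$)
$y + K = - \frac{17}{142} + \frac{70071}{28550} = \frac{2366183}{1013525}$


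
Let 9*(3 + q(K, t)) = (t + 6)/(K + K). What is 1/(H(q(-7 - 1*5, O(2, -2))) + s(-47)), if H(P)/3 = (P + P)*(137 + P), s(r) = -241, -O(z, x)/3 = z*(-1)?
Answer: -54/145619 ≈ -0.00037083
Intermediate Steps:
O(z, x) = 3*z (O(z, x) = -3*z*(-1) = -(-3)*z = 3*z)
q(K, t) = -3 + (6 + t)/(18*K) (q(K, t) = -3 + ((t + 6)/(K + K))/9 = -3 + ((6 + t)/((2*K)))/9 = -3 + ((6 + t)*(1/(2*K)))/9 = -3 + ((6 + t)/(2*K))/9 = -3 + (6 + t)/(18*K))
H(P) = 6*P*(137 + P) (H(P) = 3*((P + P)*(137 + P)) = 3*((2*P)*(137 + P)) = 3*(2*P*(137 + P)) = 6*P*(137 + P))
1/(H(q(-7 - 1*5, O(2, -2))) + s(-47)) = 1/(6*((6 + 3*2 - 54*(-7 - 1*5))/(18*(-7 - 1*5)))*(137 + (6 + 3*2 - 54*(-7 - 1*5))/(18*(-7 - 1*5))) - 241) = 1/(6*((6 + 6 - 54*(-7 - 5))/(18*(-7 - 5)))*(137 + (6 + 6 - 54*(-7 - 5))/(18*(-7 - 5))) - 241) = 1/(6*((1/18)*(6 + 6 - 54*(-12))/(-12))*(137 + (1/18)*(6 + 6 - 54*(-12))/(-12)) - 241) = 1/(6*((1/18)*(-1/12)*(6 + 6 + 648))*(137 + (1/18)*(-1/12)*(6 + 6 + 648)) - 241) = 1/(6*((1/18)*(-1/12)*660)*(137 + (1/18)*(-1/12)*660) - 241) = 1/(6*(-55/18)*(137 - 55/18) - 241) = 1/(6*(-55/18)*(2411/18) - 241) = 1/(-132605/54 - 241) = 1/(-145619/54) = -54/145619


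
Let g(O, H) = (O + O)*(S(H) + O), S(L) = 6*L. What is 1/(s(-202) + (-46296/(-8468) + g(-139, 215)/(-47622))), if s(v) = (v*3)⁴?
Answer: 50407887/6798122556092647579 ≈ 7.4150e-12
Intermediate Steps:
g(O, H) = 2*O*(O + 6*H) (g(O, H) = (O + O)*(6*H + O) = (2*O)*(O + 6*H) = 2*O*(O + 6*H))
s(v) = 81*v⁴ (s(v) = (3*v)⁴ = 81*v⁴)
1/(s(-202) + (-46296/(-8468) + g(-139, 215)/(-47622))) = 1/(81*(-202)⁴ + (-46296/(-8468) + (2*(-139)*(-139 + 6*215))/(-47622))) = 1/(81*1664966416 + (-46296*(-1/8468) + (2*(-139)*(-139 + 1290))*(-1/47622))) = 1/(134862279696 + (11574/2117 + (2*(-139)*1151)*(-1/47622))) = 1/(134862279696 + (11574/2117 - 319978*(-1/47622))) = 1/(134862279696 + (11574/2117 + 159989/23811)) = 1/(134862279696 + 614285227/50407887) = 1/(6798122556092647579/50407887) = 50407887/6798122556092647579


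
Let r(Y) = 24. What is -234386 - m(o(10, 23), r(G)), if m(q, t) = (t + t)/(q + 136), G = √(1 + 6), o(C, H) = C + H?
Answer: -39611282/169 ≈ -2.3439e+5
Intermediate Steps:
G = √7 ≈ 2.6458
m(q, t) = 2*t/(136 + q) (m(q, t) = (2*t)/(136 + q) = 2*t/(136 + q))
-234386 - m(o(10, 23), r(G)) = -234386 - 2*24/(136 + (10 + 23)) = -234386 - 2*24/(136 + 33) = -234386 - 2*24/169 = -234386 - 1*48/169 = -234386 - 48/169 = -39611282/169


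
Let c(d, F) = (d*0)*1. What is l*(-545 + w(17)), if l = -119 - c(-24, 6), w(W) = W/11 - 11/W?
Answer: 712229/11 ≈ 64748.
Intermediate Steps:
c(d, F) = 0 (c(d, F) = 0*1 = 0)
w(W) = -11/W + W/11 (w(W) = W*(1/11) - 11/W = W/11 - 11/W = -11/W + W/11)
l = -119 (l = -119 - 1*0 = -119 + 0 = -119)
l*(-545 + w(17)) = -119*(-545 + (-11/17 + (1/11)*17)) = -119*(-545 + (-11*1/17 + 17/11)) = -119*(-545 + (-11/17 + 17/11)) = -119*(-545 + 168/187) = -119*(-101747/187) = 712229/11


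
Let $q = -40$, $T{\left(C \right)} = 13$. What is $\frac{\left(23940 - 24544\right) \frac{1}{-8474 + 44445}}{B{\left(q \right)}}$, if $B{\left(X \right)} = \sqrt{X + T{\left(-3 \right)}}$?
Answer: $\frac{604 i \sqrt{3}}{323739} \approx 0.0032315 i$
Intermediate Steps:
$B{\left(X \right)} = \sqrt{13 + X}$ ($B{\left(X \right)} = \sqrt{X + 13} = \sqrt{13 + X}$)
$\frac{\left(23940 - 24544\right) \frac{1}{-8474 + 44445}}{B{\left(q \right)}} = \frac{\left(23940 - 24544\right) \frac{1}{-8474 + 44445}}{\sqrt{13 - 40}} = \frac{\left(-604\right) \frac{1}{35971}}{\sqrt{-27}} = \frac{\left(-604\right) \frac{1}{35971}}{3 i \sqrt{3}} = - \frac{604 \left(- \frac{i \sqrt{3}}{9}\right)}{35971} = \frac{604 i \sqrt{3}}{323739}$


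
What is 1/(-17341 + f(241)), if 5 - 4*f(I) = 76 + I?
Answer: -1/17419 ≈ -5.7409e-5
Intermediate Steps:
f(I) = -71/4 - I/4 (f(I) = 5/4 - (76 + I)/4 = 5/4 + (-19 - I/4) = -71/4 - I/4)
1/(-17341 + f(241)) = 1/(-17341 + (-71/4 - 1/4*241)) = 1/(-17341 + (-71/4 - 241/4)) = 1/(-17341 - 78) = 1/(-17419) = -1/17419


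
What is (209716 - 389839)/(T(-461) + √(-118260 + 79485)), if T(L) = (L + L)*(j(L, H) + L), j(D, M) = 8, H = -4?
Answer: -25077084306/58148308777 + 300205*I*√1551/58148308777 ≈ -0.43126 + 0.00020332*I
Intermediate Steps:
T(L) = 2*L*(8 + L) (T(L) = (L + L)*(8 + L) = (2*L)*(8 + L) = 2*L*(8 + L))
(209716 - 389839)/(T(-461) + √(-118260 + 79485)) = (209716 - 389839)/(2*(-461)*(8 - 461) + √(-118260 + 79485)) = -180123/(2*(-461)*(-453) + √(-38775)) = -180123/(417666 + 5*I*√1551)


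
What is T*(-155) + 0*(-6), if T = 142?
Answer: -22010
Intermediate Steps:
T*(-155) + 0*(-6) = 142*(-155) + 0*(-6) = -22010 + 0 = -22010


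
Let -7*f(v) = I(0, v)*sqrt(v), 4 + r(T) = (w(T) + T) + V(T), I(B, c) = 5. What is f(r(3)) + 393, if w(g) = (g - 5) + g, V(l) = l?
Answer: 393 - 5*sqrt(3)/7 ≈ 391.76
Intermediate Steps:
w(g) = -5 + 2*g (w(g) = (-5 + g) + g = -5 + 2*g)
r(T) = -9 + 4*T (r(T) = -4 + (((-5 + 2*T) + T) + T) = -4 + ((-5 + 3*T) + T) = -4 + (-5 + 4*T) = -9 + 4*T)
f(v) = -5*sqrt(v)/7
f(r(3)) + 393 = -5*sqrt(-9 + 4*3)/7 + 393 = -5*sqrt(-9 + 12)/7 + 393 = -5*sqrt(3)/7 + 393 = 393 - 5*sqrt(3)/7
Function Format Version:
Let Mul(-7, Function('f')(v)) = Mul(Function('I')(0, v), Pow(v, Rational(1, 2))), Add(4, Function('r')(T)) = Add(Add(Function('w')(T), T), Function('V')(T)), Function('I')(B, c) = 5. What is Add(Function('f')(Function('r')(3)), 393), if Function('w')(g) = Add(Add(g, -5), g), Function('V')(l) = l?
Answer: Add(393, Mul(Rational(-5, 7), Pow(3, Rational(1, 2)))) ≈ 391.76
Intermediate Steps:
Function('w')(g) = Add(-5, Mul(2, g)) (Function('w')(g) = Add(Add(-5, g), g) = Add(-5, Mul(2, g)))
Function('r')(T) = Add(-9, Mul(4, T)) (Function('r')(T) = Add(-4, Add(Add(Add(-5, Mul(2, T)), T), T)) = Add(-4, Add(Add(-5, Mul(3, T)), T)) = Add(-4, Add(-5, Mul(4, T))) = Add(-9, Mul(4, T)))
Function('f')(v) = Mul(Rational(-5, 7), Pow(v, Rational(1, 2))) (Function('f')(v) = Mul(Rational(-1, 7), Mul(5, Pow(v, Rational(1, 2)))) = Mul(Rational(-5, 7), Pow(v, Rational(1, 2))))
Add(Function('f')(Function('r')(3)), 393) = Add(Mul(Rational(-5, 7), Pow(Add(-9, Mul(4, 3)), Rational(1, 2))), 393) = Add(Mul(Rational(-5, 7), Pow(Add(-9, 12), Rational(1, 2))), 393) = Add(Mul(Rational(-5, 7), Pow(3, Rational(1, 2))), 393) = Add(393, Mul(Rational(-5, 7), Pow(3, Rational(1, 2))))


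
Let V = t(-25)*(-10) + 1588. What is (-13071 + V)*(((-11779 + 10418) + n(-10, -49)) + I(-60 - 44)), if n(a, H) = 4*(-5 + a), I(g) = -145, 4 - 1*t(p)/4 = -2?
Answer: 18358218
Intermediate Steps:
t(p) = 24 (t(p) = 16 - 4*(-2) = 16 + 8 = 24)
n(a, H) = -20 + 4*a
V = 1348 (V = 24*(-10) + 1588 = -240 + 1588 = 1348)
(-13071 + V)*(((-11779 + 10418) + n(-10, -49)) + I(-60 - 44)) = (-13071 + 1348)*(((-11779 + 10418) + (-20 + 4*(-10))) - 145) = -11723*((-1361 + (-20 - 40)) - 145) = -11723*((-1361 - 60) - 145) = -11723*(-1421 - 145) = -11723*(-1566) = 18358218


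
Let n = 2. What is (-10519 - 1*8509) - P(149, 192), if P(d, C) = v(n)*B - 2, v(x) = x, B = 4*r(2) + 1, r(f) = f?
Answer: -19044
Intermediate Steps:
B = 9 (B = 4*2 + 1 = 8 + 1 = 9)
P(d, C) = 16 (P(d, C) = 2*9 - 2 = 18 - 2 = 16)
(-10519 - 1*8509) - P(149, 192) = (-10519 - 1*8509) - 1*16 = (-10519 - 8509) - 16 = -19028 - 16 = -19044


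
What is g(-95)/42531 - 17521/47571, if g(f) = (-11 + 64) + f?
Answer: -249061211/674414067 ≈ -0.36930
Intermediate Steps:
g(f) = 53 + f
g(-95)/42531 - 17521/47571 = (53 - 95)/42531 - 17521/47571 = -42*1/42531 - 17521*1/47571 = -14/14177 - 17521/47571 = -249061211/674414067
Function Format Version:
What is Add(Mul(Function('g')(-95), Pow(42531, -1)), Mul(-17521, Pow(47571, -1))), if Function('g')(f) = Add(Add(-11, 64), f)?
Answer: Rational(-249061211, 674414067) ≈ -0.36930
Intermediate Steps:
Function('g')(f) = Add(53, f)
Add(Mul(Function('g')(-95), Pow(42531, -1)), Mul(-17521, Pow(47571, -1))) = Add(Mul(Add(53, -95), Pow(42531, -1)), Mul(-17521, Pow(47571, -1))) = Add(Mul(-42, Rational(1, 42531)), Mul(-17521, Rational(1, 47571))) = Add(Rational(-14, 14177), Rational(-17521, 47571)) = Rational(-249061211, 674414067)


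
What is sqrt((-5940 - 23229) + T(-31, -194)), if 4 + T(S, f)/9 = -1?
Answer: 3*I*sqrt(3246) ≈ 170.92*I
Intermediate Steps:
T(S, f) = -45 (T(S, f) = -36 + 9*(-1) = -36 - 9 = -45)
sqrt((-5940 - 23229) + T(-31, -194)) = sqrt((-5940 - 23229) - 45) = sqrt(-29169 - 45) = sqrt(-29214) = 3*I*sqrt(3246)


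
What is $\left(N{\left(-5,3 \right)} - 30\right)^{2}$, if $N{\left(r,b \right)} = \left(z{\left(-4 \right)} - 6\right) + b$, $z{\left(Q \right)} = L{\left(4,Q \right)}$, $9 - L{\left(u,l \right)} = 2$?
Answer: $676$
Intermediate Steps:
$L{\left(u,l \right)} = 7$ ($L{\left(u,l \right)} = 9 - 2 = 7$)
$z{\left(Q \right)} = 7$
$N{\left(r,b \right)} = 1 + b$ ($N{\left(r,b \right)} = \left(7 - 6\right) + b = 1 + b$)
$\left(N{\left(-5,3 \right)} - 30\right)^{2} = \left(\left(1 + 3\right) - 30\right)^{2} = \left(4 - 30\right)^{2} = \left(-26\right)^{2} = 676$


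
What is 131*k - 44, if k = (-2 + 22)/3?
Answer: 2488/3 ≈ 829.33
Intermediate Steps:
k = 20/3 (k = 20*(⅓) = 20/3 ≈ 6.6667)
131*k - 44 = 131*(20/3) - 44 = 2620/3 - 44 = 2488/3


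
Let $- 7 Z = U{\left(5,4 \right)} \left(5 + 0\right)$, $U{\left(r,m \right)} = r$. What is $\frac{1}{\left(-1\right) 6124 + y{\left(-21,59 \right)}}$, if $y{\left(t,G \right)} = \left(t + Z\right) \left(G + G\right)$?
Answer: $- \frac{7}{63164} \approx -0.00011082$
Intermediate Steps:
$Z = - \frac{25}{7}$ ($Z = - \frac{5 \left(5 + 0\right)}{7} = - \frac{5 \cdot 5}{7} = \left(- \frac{1}{7}\right) 25 = - \frac{25}{7} \approx -3.5714$)
$y{\left(t,G \right)} = 2 G \left(- \frac{25}{7} + t\right)$ ($y{\left(t,G \right)} = \left(t - \frac{25}{7}\right) \left(G + G\right) = \left(- \frac{25}{7} + t\right) 2 G = 2 G \left(- \frac{25}{7} + t\right)$)
$\frac{1}{\left(-1\right) 6124 + y{\left(-21,59 \right)}} = \frac{1}{\left(-1\right) 6124 + \frac{2}{7} \cdot 59 \left(-25 + 7 \left(-21\right)\right)} = \frac{1}{-6124 + \frac{2}{7} \cdot 59 \left(-25 - 147\right)} = \frac{1}{-6124 + \frac{2}{7} \cdot 59 \left(-172\right)} = \frac{1}{-6124 - \frac{20296}{7}} = \frac{1}{- \frac{63164}{7}} = - \frac{7}{63164}$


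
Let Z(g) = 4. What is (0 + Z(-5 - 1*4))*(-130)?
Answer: -520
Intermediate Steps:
(0 + Z(-5 - 1*4))*(-130) = (0 + 4)*(-130) = 4*(-130) = -520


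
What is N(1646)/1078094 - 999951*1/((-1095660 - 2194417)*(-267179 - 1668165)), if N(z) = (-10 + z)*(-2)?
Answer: -10417655779101065/3432344460468761936 ≈ -0.0030351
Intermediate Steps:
N(z) = 20 - 2*z
N(1646)/1078094 - 999951*1/((-1095660 - 2194417)*(-267179 - 1668165)) = (20 - 2*1646)/1078094 - 999951*1/((-1095660 - 2194417)*(-267179 - 1668165)) = (20 - 3292)*(1/1078094) - 999951/((-1935344*(-3290077))) = -3272*1/1078094 - 999951/6367430781488 = -1636/539047 - 999951*1/6367430781488 = -1636/539047 - 999951/6367430781488 = -10417655779101065/3432344460468761936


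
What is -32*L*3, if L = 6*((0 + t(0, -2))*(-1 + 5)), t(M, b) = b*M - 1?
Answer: 2304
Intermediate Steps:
t(M, b) = -1 + M*b (t(M, b) = M*b - 1 = -1 + M*b)
L = -24 (L = 6*((0 + (-1 + 0*(-2)))*(-1 + 5)) = 6*((0 + (-1 + 0))*4) = 6*((0 - 1)*4) = 6*(-1*4) = 6*(-4) = -24)
-32*L*3 = -32*(-24)*3 = 768*3 = 2304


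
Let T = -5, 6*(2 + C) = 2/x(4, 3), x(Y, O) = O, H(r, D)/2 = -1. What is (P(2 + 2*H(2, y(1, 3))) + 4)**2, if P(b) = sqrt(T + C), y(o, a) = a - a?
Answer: (12 + I*sqrt(62))**2/9 ≈ 9.1111 + 20.997*I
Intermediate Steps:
y(o, a) = 0
H(r, D) = -2 (H(r, D) = 2*(-1) = -2)
C = -17/9 (C = -2 + (2/3)/6 = -2 + (2*(1/3))/6 = -2 + (1/6)*(2/3) = -2 + 1/9 = -17/9 ≈ -1.8889)
P(b) = I*sqrt(62)/3 (P(b) = sqrt(-5 - 17/9) = sqrt(-62/9) = I*sqrt(62)/3)
(P(2 + 2*H(2, y(1, 3))) + 4)**2 = (I*sqrt(62)/3 + 4)**2 = (4 + I*sqrt(62)/3)**2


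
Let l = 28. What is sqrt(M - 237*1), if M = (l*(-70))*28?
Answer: I*sqrt(55117) ≈ 234.77*I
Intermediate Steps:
M = -54880 (M = (28*(-70))*28 = -1960*28 = -54880)
sqrt(M - 237*1) = sqrt(-54880 - 237*1) = sqrt(-54880 - 237) = sqrt(-55117) = I*sqrt(55117)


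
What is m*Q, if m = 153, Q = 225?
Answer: 34425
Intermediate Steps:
m*Q = 153*225 = 34425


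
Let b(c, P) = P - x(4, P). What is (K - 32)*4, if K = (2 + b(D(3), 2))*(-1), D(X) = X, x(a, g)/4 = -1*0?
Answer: -144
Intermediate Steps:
x(a, g) = 0 (x(a, g) = 4*(-1*0) = 4*0 = 0)
b(c, P) = P (b(c, P) = P - 1*0 = P + 0 = P)
K = -4 (K = (2 + 2)*(-1) = 4*(-1) = -4)
(K - 32)*4 = (-4 - 32)*4 = -36*4 = -144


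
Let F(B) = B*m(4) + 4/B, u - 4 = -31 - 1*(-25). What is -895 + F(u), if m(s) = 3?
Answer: -903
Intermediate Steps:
u = -2 (u = 4 + (-31 - 1*(-25)) = 4 + (-31 + 25) = 4 - 6 = -2)
F(B) = 3*B + 4/B (F(B) = B*3 + 4/B = 3*B + 4/B)
-895 + F(u) = -895 + (3*(-2) + 4/(-2)) = -895 + (-6 + 4*(-1/2)) = -895 + (-6 - 2) = -895 - 8 = -903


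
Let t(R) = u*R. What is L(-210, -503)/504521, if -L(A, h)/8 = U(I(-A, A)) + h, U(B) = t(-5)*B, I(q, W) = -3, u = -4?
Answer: 4504/504521 ≈ 0.0089273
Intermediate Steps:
t(R) = -4*R
U(B) = 20*B (U(B) = (-4*(-5))*B = 20*B)
L(A, h) = 480 - 8*h (L(A, h) = -8*(20*(-3) + h) = -8*(-60 + h) = 480 - 8*h)
L(-210, -503)/504521 = (480 - 8*(-503))/504521 = (480 + 4024)*(1/504521) = 4504*(1/504521) = 4504/504521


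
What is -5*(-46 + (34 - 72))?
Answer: 420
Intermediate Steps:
-5*(-46 + (34 - 72)) = -5*(-46 - 38) = -5*(-84) = 420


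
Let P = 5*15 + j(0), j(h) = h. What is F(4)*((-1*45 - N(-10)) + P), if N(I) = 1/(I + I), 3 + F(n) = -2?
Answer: -601/4 ≈ -150.25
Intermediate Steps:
F(n) = -5 (F(n) = -3 - 2 = -5)
P = 75 (P = 5*15 + 0 = 75 + 0 = 75)
N(I) = 1/(2*I)
F(4)*((-1*45 - N(-10)) + P) = -5*((-1*45 - 1/(2*(-10))) + 75) = -5*((-45 - (-1)/(2*10)) + 75) = -5*((-45 - 1*(-1/20)) + 75) = -5*((-45 + 1/20) + 75) = -5*(-899/20 + 75) = -5*601/20 = -601/4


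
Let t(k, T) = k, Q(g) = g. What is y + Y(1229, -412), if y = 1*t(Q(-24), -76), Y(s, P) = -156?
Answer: -180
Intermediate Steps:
y = -24 (y = 1*(-24) = -24)
y + Y(1229, -412) = -24 - 156 = -180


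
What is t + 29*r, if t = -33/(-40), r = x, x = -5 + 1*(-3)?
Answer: -9247/40 ≈ -231.18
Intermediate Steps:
x = -8 (x = -5 - 3 = -8)
r = -8
t = 33/40 (t = -33*(-1/40) = 33/40 ≈ 0.82500)
t + 29*r = 33/40 + 29*(-8) = 33/40 - 232 = -9247/40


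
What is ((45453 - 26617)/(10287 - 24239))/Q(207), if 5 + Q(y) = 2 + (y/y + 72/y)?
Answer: 108307/132544 ≈ 0.81714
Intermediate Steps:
Q(y) = -2 + 72/y (Q(y) = -5 + (2 + (y/y + 72/y)) = -5 + (2 + (1 + 72/y)) = -5 + (3 + 72/y) = -2 + 72/y)
((45453 - 26617)/(10287 - 24239))/Q(207) = ((45453 - 26617)/(10287 - 24239))/(-2 + 72/207) = (18836/(-13952))/(-2 + 72*(1/207)) = (18836*(-1/13952))/(-2 + 8/23) = -4709/(3488*(-38/23)) = -4709/3488*(-23/38) = 108307/132544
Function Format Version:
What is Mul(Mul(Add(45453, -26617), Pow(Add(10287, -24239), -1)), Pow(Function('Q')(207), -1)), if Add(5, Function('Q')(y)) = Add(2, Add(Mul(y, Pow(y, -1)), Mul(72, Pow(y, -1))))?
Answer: Rational(108307, 132544) ≈ 0.81714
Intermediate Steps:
Function('Q')(y) = Add(-2, Mul(72, Pow(y, -1))) (Function('Q')(y) = Add(-5, Add(2, Add(Mul(y, Pow(y, -1)), Mul(72, Pow(y, -1))))) = Add(-5, Add(2, Add(1, Mul(72, Pow(y, -1))))) = Add(-5, Add(3, Mul(72, Pow(y, -1)))) = Add(-2, Mul(72, Pow(y, -1))))
Mul(Mul(Add(45453, -26617), Pow(Add(10287, -24239), -1)), Pow(Function('Q')(207), -1)) = Mul(Mul(Add(45453, -26617), Pow(Add(10287, -24239), -1)), Pow(Add(-2, Mul(72, Pow(207, -1))), -1)) = Mul(Mul(18836, Pow(-13952, -1)), Pow(Add(-2, Mul(72, Rational(1, 207))), -1)) = Mul(Mul(18836, Rational(-1, 13952)), Pow(Add(-2, Rational(8, 23)), -1)) = Mul(Rational(-4709, 3488), Pow(Rational(-38, 23), -1)) = Mul(Rational(-4709, 3488), Rational(-23, 38)) = Rational(108307, 132544)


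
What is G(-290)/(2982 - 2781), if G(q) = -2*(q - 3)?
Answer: 586/201 ≈ 2.9154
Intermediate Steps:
G(q) = 6 - 2*q (G(q) = -2*(-3 + q) = 6 - 2*q)
G(-290)/(2982 - 2781) = (6 - 2*(-290))/(2982 - 2781) = (6 + 580)/201 = 586*(1/201) = 586/201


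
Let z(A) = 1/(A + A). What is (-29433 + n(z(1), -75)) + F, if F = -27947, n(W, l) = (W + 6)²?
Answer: -229351/4 ≈ -57338.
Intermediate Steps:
z(A) = 1/(2*A)
n(W, l) = (6 + W)²
(-29433 + n(z(1), -75)) + F = (-29433 + (6 + (½)/1)²) - 27947 = (-29433 + (6 + (½)*1)²) - 27947 = (-29433 + (6 + ½)²) - 27947 = (-29433 + (13/2)²) - 27947 = (-29433 + 169/4) - 27947 = -117563/4 - 27947 = -229351/4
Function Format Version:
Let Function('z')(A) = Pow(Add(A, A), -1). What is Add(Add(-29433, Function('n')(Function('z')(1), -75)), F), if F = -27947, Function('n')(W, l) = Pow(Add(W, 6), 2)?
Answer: Rational(-229351, 4) ≈ -57338.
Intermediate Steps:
Function('z')(A) = Mul(Rational(1, 2), Pow(A, -1)) (Function('z')(A) = Pow(Mul(2, A), -1) = Mul(Rational(1, 2), Pow(A, -1)))
Function('n')(W, l) = Pow(Add(6, W), 2)
Add(Add(-29433, Function('n')(Function('z')(1), -75)), F) = Add(Add(-29433, Pow(Add(6, Mul(Rational(1, 2), Pow(1, -1))), 2)), -27947) = Add(Add(-29433, Pow(Add(6, Mul(Rational(1, 2), 1)), 2)), -27947) = Add(Add(-29433, Pow(Add(6, Rational(1, 2)), 2)), -27947) = Add(Add(-29433, Pow(Rational(13, 2), 2)), -27947) = Add(Add(-29433, Rational(169, 4)), -27947) = Add(Rational(-117563, 4), -27947) = Rational(-229351, 4)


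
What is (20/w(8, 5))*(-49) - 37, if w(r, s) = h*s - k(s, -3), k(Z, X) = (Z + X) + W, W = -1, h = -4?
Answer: 29/3 ≈ 9.6667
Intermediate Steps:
k(Z, X) = -1 + X + Z (k(Z, X) = (Z + X) - 1 = (X + Z) - 1 = -1 + X + Z)
w(r, s) = 4 - 5*s (w(r, s) = -4*s - (-1 - 3 + s) = -4*s - (-4 + s) = -4*s + (4 - s) = 4 - 5*s)
(20/w(8, 5))*(-49) - 37 = (20/(4 - 5*5))*(-49) - 37 = (20/(4 - 25))*(-49) - 37 = (20/(-21))*(-49) - 37 = (20*(-1/21))*(-49) - 37 = -20/21*(-49) - 37 = 140/3 - 37 = 29/3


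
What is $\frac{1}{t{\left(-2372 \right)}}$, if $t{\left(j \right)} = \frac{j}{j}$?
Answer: $1$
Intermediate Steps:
$t{\left(j \right)} = 1$
$\frac{1}{t{\left(-2372 \right)}} = 1^{-1} = 1$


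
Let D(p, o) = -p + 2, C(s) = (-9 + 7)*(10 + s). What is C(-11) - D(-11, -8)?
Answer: -11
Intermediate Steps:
C(s) = -20 - 2*s (C(s) = -2*(10 + s) = -20 - 2*s)
D(p, o) = 2 - p
C(-11) - D(-11, -8) = (-20 - 2*(-11)) - (2 - 1*(-11)) = (-20 + 22) - (2 + 11) = 2 - 1*13 = 2 - 13 = -11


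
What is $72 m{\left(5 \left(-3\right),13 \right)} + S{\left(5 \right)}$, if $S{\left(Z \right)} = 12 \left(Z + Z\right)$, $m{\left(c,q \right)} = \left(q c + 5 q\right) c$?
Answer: $140520$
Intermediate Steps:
$m{\left(c,q \right)} = c \left(5 q + c q\right)$ ($m{\left(c,q \right)} = \left(c q + 5 q\right) c = \left(5 q + c q\right) c = c \left(5 q + c q\right)$)
$S{\left(Z \right)} = 24 Z$ ($S{\left(Z \right)} = 12 \cdot 2 Z = 24 Z$)
$72 m{\left(5 \left(-3\right),13 \right)} + S{\left(5 \right)} = 72 \cdot 5 \left(-3\right) 13 \left(5 + 5 \left(-3\right)\right) + 24 \cdot 5 = 72 \left(\left(-15\right) 13 \left(5 - 15\right)\right) + 120 = 72 \left(\left(-15\right) 13 \left(-10\right)\right) + 120 = 72 \cdot 1950 + 120 = 140400 + 120 = 140520$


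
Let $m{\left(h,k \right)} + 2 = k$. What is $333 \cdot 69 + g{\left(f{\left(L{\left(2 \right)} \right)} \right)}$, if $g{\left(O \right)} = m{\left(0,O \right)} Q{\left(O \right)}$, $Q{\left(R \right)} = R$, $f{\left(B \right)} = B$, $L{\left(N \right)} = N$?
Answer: $22977$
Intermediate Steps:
$m{\left(h,k \right)} = -2 + k$
$g{\left(O \right)} = O \left(-2 + O\right)$ ($g{\left(O \right)} = \left(-2 + O\right) O = O \left(-2 + O\right)$)
$333 \cdot 69 + g{\left(f{\left(L{\left(2 \right)} \right)} \right)} = 333 \cdot 69 + 2 \left(-2 + 2\right) = 22977 + 2 \cdot 0 = 22977 + 0 = 22977$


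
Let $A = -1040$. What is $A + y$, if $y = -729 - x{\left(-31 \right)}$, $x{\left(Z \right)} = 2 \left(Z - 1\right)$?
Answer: $-1705$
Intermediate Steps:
$x{\left(Z \right)} = -2 + 2 Z$ ($x{\left(Z \right)} = 2 \left(-1 + Z\right) = -2 + 2 Z$)
$y = -665$ ($y = -729 - \left(-2 + 2 \left(-31\right)\right) = -729 - \left(-2 - 62\right) = -729 - -64 = -729 + 64 = -665$)
$A + y = -1040 - 665 = -1705$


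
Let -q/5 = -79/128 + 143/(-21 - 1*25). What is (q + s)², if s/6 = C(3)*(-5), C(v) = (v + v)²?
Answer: 9763593855625/8667136 ≈ 1.1265e+6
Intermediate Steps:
C(v) = 4*v² (C(v) = (2*v)² = 4*v²)
s = -1080 (s = 6*((4*3²)*(-5)) = 6*((4*9)*(-5)) = 6*(36*(-5)) = 6*(-180) = -1080)
q = 54845/2944 (q = -5*(-79/128 + 143/(-21 - 1*25)) = -5*(-79*1/128 + 143/(-21 - 25)) = -5*(-79/128 + 143/(-46)) = -5*(-79/128 + 143*(-1/46)) = -5*(-79/128 - 143/46) = -5*(-10969/2944) = 54845/2944 ≈ 18.629)
(q + s)² = (54845/2944 - 1080)² = (-3124675/2944)² = 9763593855625/8667136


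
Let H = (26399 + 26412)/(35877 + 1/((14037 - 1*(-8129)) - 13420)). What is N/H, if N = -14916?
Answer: -212743004754/20994773 ≈ -10133.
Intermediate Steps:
H = 461885006/313780243 (H = 52811/(35877 + 1/((14037 + 8129) - 13420)) = 52811/(35877 + 1/(22166 - 13420)) = 52811/(35877 + 1/8746) = 52811/(313780243/8746) = 52811*(8746/313780243) = 461885006/313780243 ≈ 1.4720)
N/H = -14916/461885006/313780243 = -14916*313780243/461885006 = -212743004754/20994773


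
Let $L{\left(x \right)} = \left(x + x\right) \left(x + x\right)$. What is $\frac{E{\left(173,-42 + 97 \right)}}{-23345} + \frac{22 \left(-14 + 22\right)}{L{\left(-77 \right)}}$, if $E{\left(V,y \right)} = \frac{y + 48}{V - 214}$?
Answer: $\frac{554871}{73700165} \approx 0.0075288$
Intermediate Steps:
$L{\left(x \right)} = 4 x^{2}$ ($L{\left(x \right)} = 2 x 2 x = 4 x^{2}$)
$E{\left(V,y \right)} = \frac{48 + y}{-214 + V}$
$\frac{E{\left(173,-42 + 97 \right)}}{-23345} + \frac{22 \left(-14 + 22\right)}{L{\left(-77 \right)}} = \frac{\frac{1}{-214 + 173} \left(48 + \left(-42 + 97\right)\right)}{-23345} + \frac{22 \left(-14 + 22\right)}{4 \left(-77\right)^{2}} = \frac{48 + 55}{-41} \left(- \frac{1}{23345}\right) + \frac{22 \cdot 8}{4 \cdot 5929} = \left(- \frac{1}{41}\right) 103 \left(- \frac{1}{23345}\right) + \frac{176}{23716} = \left(- \frac{103}{41}\right) \left(- \frac{1}{23345}\right) + 176 \cdot \frac{1}{23716} = \frac{103}{957145} + \frac{4}{539} = \frac{554871}{73700165}$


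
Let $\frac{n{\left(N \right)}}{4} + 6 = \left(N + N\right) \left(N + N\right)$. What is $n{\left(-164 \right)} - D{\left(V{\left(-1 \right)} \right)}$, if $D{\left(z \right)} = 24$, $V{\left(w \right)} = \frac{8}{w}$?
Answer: $430288$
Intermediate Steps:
$n{\left(N \right)} = -24 + 16 N^{2}$ ($n{\left(N \right)} = -24 + 4 \left(N + N\right) \left(N + N\right) = -24 + 4 \cdot 2 N 2 N = -24 + 4 \cdot 4 N^{2} = -24 + 16 N^{2}$)
$n{\left(-164 \right)} - D{\left(V{\left(-1 \right)} \right)} = \left(-24 + 16 \left(-164\right)^{2}\right) - 24 = \left(-24 + 16 \cdot 26896\right) - 24 = \left(-24 + 430336\right) - 24 = 430312 - 24 = 430288$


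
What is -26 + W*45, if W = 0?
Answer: -26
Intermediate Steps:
-26 + W*45 = -26 + 0*45 = -26 + 0 = -26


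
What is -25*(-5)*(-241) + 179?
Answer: -29946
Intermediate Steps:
-25*(-5)*(-241) + 179 = 125*(-241) + 179 = -30125 + 179 = -29946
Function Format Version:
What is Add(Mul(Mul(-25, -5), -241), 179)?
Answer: -29946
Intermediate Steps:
Add(Mul(Mul(-25, -5), -241), 179) = Add(Mul(125, -241), 179) = Add(-30125, 179) = -29946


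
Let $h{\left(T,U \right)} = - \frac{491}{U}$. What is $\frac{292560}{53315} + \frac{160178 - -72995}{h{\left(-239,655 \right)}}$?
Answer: $- \frac{1628513293453}{5235533} \approx -3.1105 \cdot 10^{5}$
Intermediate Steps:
$\frac{292560}{53315} + \frac{160178 - -72995}{h{\left(-239,655 \right)}} = \frac{292560}{53315} + \frac{160178 - -72995}{\left(-491\right) \frac{1}{655}} = 292560 \cdot \frac{1}{53315} + \frac{160178 + 72995}{\left(-491\right) \frac{1}{655}} = \frac{58512}{10663} + \frac{233173}{- \frac{491}{655}} = \frac{58512}{10663} + 233173 \left(- \frac{655}{491}\right) = \frac{58512}{10663} - \frac{152728315}{491} = - \frac{1628513293453}{5235533}$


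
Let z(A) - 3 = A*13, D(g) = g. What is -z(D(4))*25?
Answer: -1375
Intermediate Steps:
z(A) = 3 + 13*A (z(A) = 3 + A*13 = 3 + 13*A)
-z(D(4))*25 = -(3 + 13*4)*25 = -(3 + 52)*25 = -55*25 = -1*1375 = -1375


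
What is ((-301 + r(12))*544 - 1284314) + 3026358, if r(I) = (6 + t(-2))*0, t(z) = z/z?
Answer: 1578300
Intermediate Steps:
t(z) = 1
r(I) = 0 (r(I) = (6 + 1)*0 = 7*0 = 0)
((-301 + r(12))*544 - 1284314) + 3026358 = ((-301 + 0)*544 - 1284314) + 3026358 = (-301*544 - 1284314) + 3026358 = (-163744 - 1284314) + 3026358 = -1448058 + 3026358 = 1578300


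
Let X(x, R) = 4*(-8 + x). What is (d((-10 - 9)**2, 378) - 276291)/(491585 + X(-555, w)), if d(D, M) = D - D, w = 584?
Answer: -92097/163111 ≈ -0.56463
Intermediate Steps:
X(x, R) = -32 + 4*x
d(D, M) = 0
(d((-10 - 9)**2, 378) - 276291)/(491585 + X(-555, w)) = (0 - 276291)/(491585 + (-32 + 4*(-555))) = -276291/(491585 + (-32 - 2220)) = -276291/(491585 - 2252) = -276291/489333 = -276291*1/489333 = -92097/163111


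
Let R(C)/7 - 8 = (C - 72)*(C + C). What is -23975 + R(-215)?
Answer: 839951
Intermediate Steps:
R(C) = 56 + 14*C*(-72 + C) (R(C) = 56 + 7*((C - 72)*(C + C)) = 56 + 7*((-72 + C)*(2*C)) = 56 + 7*(2*C*(-72 + C)) = 56 + 14*C*(-72 + C))
-23975 + R(-215) = -23975 + (56 - 1008*(-215) + 14*(-215)²) = -23975 + (56 + 216720 + 14*46225) = -23975 + (56 + 216720 + 647150) = -23975 + 863926 = 839951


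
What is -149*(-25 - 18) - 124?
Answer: 6283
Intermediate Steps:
-149*(-25 - 18) - 124 = -149*(-43) - 124 = 6407 - 124 = 6283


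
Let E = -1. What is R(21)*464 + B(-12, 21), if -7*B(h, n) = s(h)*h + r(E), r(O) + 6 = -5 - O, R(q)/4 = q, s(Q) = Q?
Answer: 272698/7 ≈ 38957.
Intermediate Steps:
R(q) = 4*q
r(O) = -11 - O (r(O) = -6 + (-5 - O) = -11 - O)
B(h, n) = 10/7 - h²/7 (B(h, n) = -(h*h + (-11 - 1*(-1)))/7 = -(h² + (-11 + 1))/7 = -(h² - 10)/7 = -(-10 + h²)/7 = 10/7 - h²/7)
R(21)*464 + B(-12, 21) = (4*21)*464 + (10/7 - ⅐*(-12)²) = 84*464 + (10/7 - ⅐*144) = 38976 + (10/7 - 144/7) = 38976 - 134/7 = 272698/7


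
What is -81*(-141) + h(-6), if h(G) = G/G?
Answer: 11422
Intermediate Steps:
h(G) = 1
-81*(-141) + h(-6) = -81*(-141) + 1 = 11421 + 1 = 11422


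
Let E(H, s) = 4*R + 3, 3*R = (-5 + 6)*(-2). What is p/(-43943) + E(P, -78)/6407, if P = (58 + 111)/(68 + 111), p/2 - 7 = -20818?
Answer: 800060405/844628403 ≈ 0.94723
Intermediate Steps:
p = -41622 (p = 14 + 2*(-20818) = 14 - 41636 = -41622)
R = -⅔ (R = ((-5 + 6)*(-2))/3 = (1*(-2))/3 = (⅓)*(-2) = -⅔ ≈ -0.66667)
P = 169/179 ≈ 0.94413
E(H, s) = ⅓ (E(H, s) = 4*(-⅔) + 3 = -8/3 + 3 = ⅓)
p/(-43943) + E(P, -78)/6407 = -41622/(-43943) + (⅓)/6407 = -41622*(-1/43943) + (⅓)*(1/6407) = 41622/43943 + 1/19221 = 800060405/844628403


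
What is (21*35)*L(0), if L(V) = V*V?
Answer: 0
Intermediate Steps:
L(V) = V²
(21*35)*L(0) = (21*35)*0² = 735*0 = 0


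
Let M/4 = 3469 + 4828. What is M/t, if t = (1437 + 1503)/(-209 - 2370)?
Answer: -21397963/735 ≈ -29113.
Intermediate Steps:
M = 33188 (M = 4*(3469 + 4828) = 4*8297 = 33188)
t = -2940/2579 (t = 2940/(-2579) = 2940*(-1/2579) = -2940/2579 ≈ -1.1400)
M/t = 33188/(-2940/2579) = 33188*(-2579/2940) = -21397963/735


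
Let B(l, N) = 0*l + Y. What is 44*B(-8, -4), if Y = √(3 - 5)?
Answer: 44*I*√2 ≈ 62.225*I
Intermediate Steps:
Y = I*√2 (Y = √(-2) = I*√2 ≈ 1.4142*I)
B(l, N) = I*√2 (B(l, N) = 0*l + I*√2 = 0 + I*√2 = I*√2)
44*B(-8, -4) = 44*(I*√2) = 44*I*√2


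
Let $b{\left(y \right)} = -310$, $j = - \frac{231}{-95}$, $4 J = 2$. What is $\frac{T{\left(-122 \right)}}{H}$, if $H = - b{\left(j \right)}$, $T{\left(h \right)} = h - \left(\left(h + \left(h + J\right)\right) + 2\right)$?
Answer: $\frac{239}{620} \approx 0.38548$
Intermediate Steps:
$J = \frac{1}{2}$ ($J = \frac{1}{4} \cdot 2 = \frac{1}{2} \approx 0.5$)
$j = \frac{231}{95}$ ($j = \left(-231\right) \left(- \frac{1}{95}\right) = \frac{231}{95} \approx 2.4316$)
$T{\left(h \right)} = - \frac{5}{2} - h$ ($T{\left(h \right)} = h - \left(\left(h + \left(h + \frac{1}{2}\right)\right) + 2\right) = h - \left(\left(h + \left(\frac{1}{2} + h\right)\right) + 2\right) = h - \left(\left(\frac{1}{2} + 2 h\right) + 2\right) = h - \left(\frac{5}{2} + 2 h\right) = - \frac{5}{2} - h$)
$H = 310$ ($H = \left(-1\right) \left(-310\right) = 310$)
$\frac{T{\left(-122 \right)}}{H} = \frac{- \frac{5}{2} - -122}{310} = \left(- \frac{5}{2} + 122\right) \frac{1}{310} = \frac{239}{2} \cdot \frac{1}{310} = \frac{239}{620}$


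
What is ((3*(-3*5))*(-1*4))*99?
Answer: 17820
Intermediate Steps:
((3*(-3*5))*(-1*4))*99 = ((3*(-15))*(-4))*99 = -45*(-4)*99 = 180*99 = 17820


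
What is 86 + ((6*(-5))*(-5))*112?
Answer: 16886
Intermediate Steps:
86 + ((6*(-5))*(-5))*112 = 86 - 30*(-5)*112 = 86 + 150*112 = 86 + 16800 = 16886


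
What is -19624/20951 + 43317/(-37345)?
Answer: -33477403/15967655 ≈ -2.0966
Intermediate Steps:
-19624/20951 + 43317/(-37345) = -19624*1/20951 + 43317*(-1/37345) = -19624/20951 - 43317/37345 = -33477403/15967655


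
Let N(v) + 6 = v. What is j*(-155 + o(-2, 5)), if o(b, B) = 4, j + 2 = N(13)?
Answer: -755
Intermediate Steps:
N(v) = -6 + v
j = 5 (j = -2 + (-6 + 13) = -2 + 7 = 5)
j*(-155 + o(-2, 5)) = 5*(-155 + 4) = 5*(-151) = -755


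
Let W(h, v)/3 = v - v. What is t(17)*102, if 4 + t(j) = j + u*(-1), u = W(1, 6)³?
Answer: 1326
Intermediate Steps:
W(h, v) = 0 (W(h, v) = 3*(v - v) = 3*0 = 0)
u = 0 (u = 0³ = 0)
t(j) = -4 + j (t(j) = -4 + (j + 0*(-1)) = -4 + (j + 0) = -4 + j)
t(17)*102 = (-4 + 17)*102 = 13*102 = 1326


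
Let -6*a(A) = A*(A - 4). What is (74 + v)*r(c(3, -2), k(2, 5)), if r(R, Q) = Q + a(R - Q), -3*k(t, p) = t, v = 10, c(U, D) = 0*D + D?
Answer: -1400/9 ≈ -155.56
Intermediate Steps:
c(U, D) = D (c(U, D) = 0 + D = D)
a(A) = -A*(-4 + A)/6 (a(A) = -A*(A - 4)/6 = -A*(-4 + A)/6)
k(t, p) = -t/3
r(R, Q) = Q + (R - Q)*(4 + Q - R)/6 (r(R, Q) = Q + (R - Q)*(4 - (R - Q))/6 = Q + (R - Q)*(4 + (Q - R))/6 = Q + (R - Q)*(4 + Q - R)/6)
(74 + v)*r(c(3, -2), k(2, 5)) = (74 + 10)*(-1/3*2 - (-1/3*2 - 1*(-2))*(4 - 1/3*2 - 1*(-2))/6) = 84*(-2/3 - (-2/3 + 2)*(4 - 2/3 + 2)/6) = 84*(-2/3 - 1/6*4/3*16/3) = 84*(-2/3 - 32/27) = 84*(-50/27) = -1400/9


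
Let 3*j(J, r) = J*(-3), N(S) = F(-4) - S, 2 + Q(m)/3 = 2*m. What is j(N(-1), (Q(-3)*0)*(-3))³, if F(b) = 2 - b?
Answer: -343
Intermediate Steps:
Q(m) = -6 + 6*m (Q(m) = -6 + 3*(2*m) = -6 + 6*m)
N(S) = 6 - S (N(S) = (2 - 1*(-4)) - S = (2 + 4) - S = 6 - S)
j(J, r) = -J (j(J, r) = (J*(-3))/3 = (-3*J)/3 = -J)
j(N(-1), (Q(-3)*0)*(-3))³ = (-(6 - 1*(-1)))³ = (-(6 + 1))³ = (-1*7)³ = (-7)³ = -343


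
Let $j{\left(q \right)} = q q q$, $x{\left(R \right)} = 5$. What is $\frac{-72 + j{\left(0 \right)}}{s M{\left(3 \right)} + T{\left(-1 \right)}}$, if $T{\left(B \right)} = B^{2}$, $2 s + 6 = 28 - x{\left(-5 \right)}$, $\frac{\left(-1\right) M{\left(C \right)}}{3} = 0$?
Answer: $-72$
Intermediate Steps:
$M{\left(C \right)} = 0$ ($M{\left(C \right)} = \left(-3\right) 0 = 0$)
$s = \frac{17}{2}$ ($s = -3 + \frac{28 - 5}{2} = -3 + \frac{1}{2} \cdot 23 = -3 + \frac{23}{2} = \frac{17}{2} \approx 8.5$)
$j{\left(q \right)} = q^{3}$ ($j{\left(q \right)} = q^{2} q = q^{3}$)
$\frac{-72 + j{\left(0 \right)}}{s M{\left(3 \right)} + T{\left(-1 \right)}} = \frac{-72 + 0^{3}}{\frac{17}{2} \cdot 0 + \left(-1\right)^{2}} = \frac{-72 + 0}{0 + 1} = - \frac{72}{1} = \left(-72\right) 1 = -72$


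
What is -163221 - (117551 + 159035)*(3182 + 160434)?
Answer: -45254058197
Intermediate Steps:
-163221 - (117551 + 159035)*(3182 + 160434) = -163221 - 276586*163616 = -163221 - 1*45253894976 = -163221 - 45253894976 = -45254058197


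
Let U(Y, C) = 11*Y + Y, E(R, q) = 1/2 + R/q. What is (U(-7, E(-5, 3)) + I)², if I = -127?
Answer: 44521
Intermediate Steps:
E(R, q) = ½ + R/q (E(R, q) = 1*(½) + R/q = ½ + R/q)
U(Y, C) = 12*Y
(U(-7, E(-5, 3)) + I)² = (12*(-7) - 127)² = (-84 - 127)² = (-211)² = 44521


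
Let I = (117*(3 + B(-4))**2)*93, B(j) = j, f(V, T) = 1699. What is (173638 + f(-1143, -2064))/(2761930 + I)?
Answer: 175337/2772811 ≈ 0.063234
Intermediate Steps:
I = 10881 (I = (117*(3 - 4)**2)*93 = (117*(-1)**2)*93 = (117*1)*93 = 117*93 = 10881)
(173638 + f(-1143, -2064))/(2761930 + I) = (173638 + 1699)/(2761930 + 10881) = 175337/2772811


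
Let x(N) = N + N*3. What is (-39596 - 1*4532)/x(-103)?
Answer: 11032/103 ≈ 107.11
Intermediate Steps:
x(N) = 4*N (x(N) = N + 3*N = 4*N)
(-39596 - 1*4532)/x(-103) = (-39596 - 1*4532)/((4*(-103))) = (-39596 - 4532)/(-412) = -44128*(-1/412) = 11032/103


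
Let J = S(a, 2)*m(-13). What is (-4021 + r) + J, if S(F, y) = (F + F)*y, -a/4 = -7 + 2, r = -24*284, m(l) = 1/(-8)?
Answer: -10847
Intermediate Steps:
m(l) = -⅛
r = -6816
a = 20 (a = -4*(-7 + 2) = -4*(-5) = 20)
S(F, y) = 2*F*y (S(F, y) = (2*F)*y = 2*F*y)
J = -10 (J = (2*20*2)*(-⅛) = 80*(-⅛) = -10)
(-4021 + r) + J = (-4021 - 6816) - 10 = -10837 - 10 = -10847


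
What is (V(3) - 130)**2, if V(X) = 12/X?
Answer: 15876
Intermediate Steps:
(V(3) - 130)**2 = (12/3 - 130)**2 = (12*(1/3) - 130)**2 = (4 - 130)**2 = (-126)**2 = 15876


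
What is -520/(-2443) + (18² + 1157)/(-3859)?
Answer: -1611403/9427537 ≈ -0.17093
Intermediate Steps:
-520/(-2443) + (18² + 1157)/(-3859) = -520*(-1/2443) + (324 + 1157)*(-1/3859) = 520/2443 + 1481*(-1/3859) = 520/2443 - 1481/3859 = -1611403/9427537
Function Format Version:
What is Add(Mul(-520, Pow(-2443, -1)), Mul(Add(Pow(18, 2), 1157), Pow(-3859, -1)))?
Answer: Rational(-1611403, 9427537) ≈ -0.17093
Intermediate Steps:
Add(Mul(-520, Pow(-2443, -1)), Mul(Add(Pow(18, 2), 1157), Pow(-3859, -1))) = Add(Mul(-520, Rational(-1, 2443)), Mul(Add(324, 1157), Rational(-1, 3859))) = Add(Rational(520, 2443), Mul(1481, Rational(-1, 3859))) = Add(Rational(520, 2443), Rational(-1481, 3859)) = Rational(-1611403, 9427537)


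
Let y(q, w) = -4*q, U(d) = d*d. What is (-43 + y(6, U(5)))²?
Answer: 4489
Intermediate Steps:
U(d) = d²
(-43 + y(6, U(5)))² = (-43 - 4*6)² = (-43 - 24)² = (-67)² = 4489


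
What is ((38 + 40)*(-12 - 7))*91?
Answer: -134862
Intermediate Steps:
((38 + 40)*(-12 - 7))*91 = (78*(-19))*91 = -1482*91 = -134862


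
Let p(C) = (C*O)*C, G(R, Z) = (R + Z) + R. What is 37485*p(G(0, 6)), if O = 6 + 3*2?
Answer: 16193520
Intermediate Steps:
G(R, Z) = Z + 2*R
O = 12 (O = 6 + 6 = 12)
p(C) = 12*C² (p(C) = (C*12)*C = (12*C)*C = 12*C²)
37485*p(G(0, 6)) = 37485*(12*(6 + 2*0)²) = 37485*(12*(6 + 0)²) = 37485*(12*6²) = 37485*(12*36) = 37485*432 = 16193520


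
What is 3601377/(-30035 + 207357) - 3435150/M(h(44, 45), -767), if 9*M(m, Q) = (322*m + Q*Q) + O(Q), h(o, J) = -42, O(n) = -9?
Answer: -426529496961/12739610429 ≈ -33.481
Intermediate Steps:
M(m, Q) = -1 + Q**2/9 + 322*m/9 (M(m, Q) = ((322*m + Q*Q) - 9)/9 = ((322*m + Q**2) - 9)/9 = ((Q**2 + 322*m) - 9)/9 = (-9 + Q**2 + 322*m)/9 = -1 + Q**2/9 + 322*m/9)
3601377/(-30035 + 207357) - 3435150/M(h(44, 45), -767) = 3601377/(-30035 + 207357) - 3435150/(-1 + (1/9)*(-767)**2 + (322/9)*(-42)) = 3601377/177322 - 3435150/(-1 + (1/9)*588289 - 4508/3) = 3601377*(1/177322) - 3435150/(-1 + 588289/9 - 4508/3) = 3601377/177322 - 3435150/574756/9 = 3601377/177322 - 3435150*9/574756 = 3601377/177322 - 15458175/287378 = -426529496961/12739610429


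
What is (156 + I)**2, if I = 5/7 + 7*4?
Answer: 1671849/49 ≈ 34119.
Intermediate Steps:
I = 201/7 (I = 5*(1/7) + 28 = 5/7 + 28 = 201/7 ≈ 28.714)
(156 + I)**2 = (156 + 201/7)**2 = (1293/7)**2 = 1671849/49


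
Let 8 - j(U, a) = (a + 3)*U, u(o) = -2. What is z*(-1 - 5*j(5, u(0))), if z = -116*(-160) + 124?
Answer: -298944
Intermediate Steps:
z = 18684 (z = 18560 + 124 = 18684)
j(U, a) = 8 - U*(3 + a) (j(U, a) = 8 - (a + 3)*U = 8 - (3 + a)*U = 8 - U*(3 + a))
z*(-1 - 5*j(5, u(0))) = 18684*(-1 - 5*(8 - 3*5 - 1*5*(-2))) = 18684*(-1 - 5*(8 - 15 + 10)) = 18684*(-1 - 5*3) = 18684*(-1 - 15) = 18684*(-16) = -298944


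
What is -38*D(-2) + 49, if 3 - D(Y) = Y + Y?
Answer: -217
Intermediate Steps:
D(Y) = 3 - 2*Y (D(Y) = 3 - (Y + Y) = 3 - 2*Y)
-38*D(-2) + 49 = -38*(3 - 2*(-2)) + 49 = -38*(3 + 4) + 49 = -38*7 + 49 = -266 + 49 = -217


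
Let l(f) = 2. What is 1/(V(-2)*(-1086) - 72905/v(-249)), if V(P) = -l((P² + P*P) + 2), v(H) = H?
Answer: 249/613733 ≈ 0.00040571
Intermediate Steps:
V(P) = -2 (V(P) = -1*2 = -2)
1/(V(-2)*(-1086) - 72905/v(-249)) = 1/(-2*(-1086) - 72905/(-249)) = 1/(2172 - 72905*(-1/249)) = 1/(2172 + 72905/249) = 1/(613733/249) = 249/613733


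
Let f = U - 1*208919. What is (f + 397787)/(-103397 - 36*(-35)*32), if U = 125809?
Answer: -314677/63077 ≈ -4.9888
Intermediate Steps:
f = -83110 (f = 125809 - 1*208919 = 125809 - 208919 = -83110)
(f + 397787)/(-103397 - 36*(-35)*32) = (-83110 + 397787)/(-103397 - 36*(-35)*32) = 314677/(-103397 + 1260*32) = 314677/(-103397 + 40320) = 314677/(-63077) = 314677*(-1/63077) = -314677/63077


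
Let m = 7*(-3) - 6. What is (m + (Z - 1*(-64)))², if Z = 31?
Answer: 4624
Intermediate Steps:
m = -27 (m = -21 - 6 = -27)
(m + (Z - 1*(-64)))² = (-27 + (31 - 1*(-64)))² = (-27 + (31 + 64))² = (-27 + 95)² = 68² = 4624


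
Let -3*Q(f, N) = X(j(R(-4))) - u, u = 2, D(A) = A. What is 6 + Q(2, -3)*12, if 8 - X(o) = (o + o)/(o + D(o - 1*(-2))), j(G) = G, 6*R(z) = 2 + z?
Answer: -20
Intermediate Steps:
R(z) = ⅓ + z/6 (R(z) = (2 + z)/6 = ⅓ + z/6)
X(o) = 8 - 2*o/(2 + 2*o) (X(o) = 8 - (o + o)/(o + (o - 1*(-2))) = 8 - 2*o/(o + (o + 2)) = 8 - 2*o/(o + (2 + o)) = 8 - 2*o/(2 + 2*o))
Q(f, N) = -13/6 (Q(f, N) = -((8 + 7*(⅓ + (⅙)*(-4)))/(1 + (⅓ + (⅙)*(-4))) - 1*2)/3 = -((8 + 7*(⅓ - ⅔))/(1 + (⅓ - ⅔)) - 2)/3 = -((8 + 7*(-⅓))/(1 - ⅓) - 2)/3 = -((8 - 7/3)/(⅔) - 2)/3 = -((3/2)*(17/3) - 2)/3 = -(17/2 - 2)/3 = -⅓*13/2 = -13/6)
6 + Q(2, -3)*12 = 6 - 13/6*12 = 6 - 26 = -20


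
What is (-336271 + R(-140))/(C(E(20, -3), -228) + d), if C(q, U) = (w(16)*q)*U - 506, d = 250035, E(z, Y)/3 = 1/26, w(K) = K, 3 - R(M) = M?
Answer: -4369664/3238405 ≈ -1.3493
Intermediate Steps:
R(M) = 3 - M
E(z, Y) = 3/26
C(q, U) = -506 + 16*U*q (C(q, U) = (16*q)*U - 506 = 16*U*q - 506 = -506 + 16*U*q)
(-336271 + R(-140))/(C(E(20, -3), -228) + d) = (-336271 + (3 - 1*(-140)))/((-506 + 16*(-228)*(3/26)) + 250035) = (-336271 + (3 + 140))/((-506 - 5472/13) + 250035) = (-336271 + 143)/(-12050/13 + 250035) = -336128/3238405/13 = -336128*13/3238405 = -4369664/3238405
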